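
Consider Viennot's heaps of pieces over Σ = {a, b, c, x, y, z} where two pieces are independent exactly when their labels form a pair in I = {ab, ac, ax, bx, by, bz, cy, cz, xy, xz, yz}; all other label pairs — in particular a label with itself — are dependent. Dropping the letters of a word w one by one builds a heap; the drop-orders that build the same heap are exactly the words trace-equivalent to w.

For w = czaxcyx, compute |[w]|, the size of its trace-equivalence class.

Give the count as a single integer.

#0=c has no predecessor
#1=z has no predecessor
#2=a depends on [1:z]
#3=x depends on [0:c]
#4=c depends on [3:x]
#5=y depends on [2:a]
#6=x depends on [4:c]
sources: [0:c, 1:z]
N(rest) = Σ N(rest − s) over sources s of rest; N(one piece) = 1:
  size 1 → [5]=1  [6]=1
  size 2 → [2,5]=1  [4,6]=1  [5,6]=2
  size 3 → [1,2,5]=1  [2,5,6]=3  [3,4,6]=1  [4,5,6]=3
  size 4 → [0,3,4,6]=1  [1,2,5,6]=4  [2,4,5,6]=6  [3,4,5,6]=4
  size 5 → [0,3,4,5,6]=5  [1,2,4,5,6]=10  [2,3,4,5,6]=10
  first=0(c) contributes 20
  first=1(z) contributes 15
|[w]| = 35

35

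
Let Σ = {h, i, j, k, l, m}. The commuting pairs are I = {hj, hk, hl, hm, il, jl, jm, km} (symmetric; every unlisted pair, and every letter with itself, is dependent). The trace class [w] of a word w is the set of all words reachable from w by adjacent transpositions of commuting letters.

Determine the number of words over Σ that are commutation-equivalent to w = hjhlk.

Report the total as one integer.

#0=h has no predecessor
#1=j has no predecessor
#2=h depends on [0:h]
#3=l has no predecessor
#4=k depends on [1:j, 3:l]
sources: [0:h, 1:j, 3:l]
N(rest) = Σ N(rest − s) over sources s of rest; N(one piece) = 1:
  size 1 → [2]=1  [4]=1
  size 2 → [0,2]=1  [1,4]=1  [2,4]=2  [3,4]=1
  size 3 → [0,2,4]=3  [1,2,4]=3  [1,3,4]=2  [2,3,4]=3
  first=0(h) contributes 8
  first=1(j) contributes 6
  first=3(l) contributes 6
|[w]| = 20

20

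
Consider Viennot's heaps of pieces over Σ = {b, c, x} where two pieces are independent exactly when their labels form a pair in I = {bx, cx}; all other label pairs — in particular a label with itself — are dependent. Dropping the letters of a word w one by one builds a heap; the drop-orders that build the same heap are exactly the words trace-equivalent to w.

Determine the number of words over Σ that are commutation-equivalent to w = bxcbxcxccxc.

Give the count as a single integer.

#0=b has no predecessor
#1=x has no predecessor
#2=c depends on [0:b]
#3=b depends on [2:c]
#4=x depends on [1:x]
#5=c depends on [3:b]
#6=x depends on [4:x]
#7=c depends on [5:c]
#8=c depends on [7:c]
#9=x depends on [6:x]
#10=c depends on [8:c]
sources: [0:b, 1:x]
N(rest) = Σ N(rest − s) over sources s of rest; N(one piece) = 1:
  size 1 → [9]=1  [10]=1
  size 2 → [6,9]=1  [8,10]=1  [9,10]=2
  size 3 → [4,6,9]=1  [6,9,10]=3  [7,8,10]=1  [8,9,10]=3
  size 4 → [1,4,6,9]=1  [4,6,9,10]=4  [5,7,8,10]=1  [6,8,9,10]=6  [7,8,9,10]=4
  size 5 → [1,4,6,9,10]=5  [3,5,7,8,10]=1  [4,6,8,9,10]=10  [5,7,8,9,10]=5  [6,7,8,9,10]=10
  size 6 → [1,4,6,8,9,10]=15  [2,3,5,7,8,10]=1  [3,5,7,8,9,10]=6  [4,6,7,8,9,10]=20  [5,6,7,8,9,10]=15
  size 7 → [0,2,3,5,7,8,10]=1  [1,4,6,7,8,9,10]=35  [2,3,5,7,8,9,10]=7  [3,5,6,7,8,9,10]=21  [4,5,6,7,8,9,10]=35
  size 8 → [0,2,3,5,7,8,9,10]=8  [1,4,5,6,7,8,9,10]=70  [2,3,5,6,7,8,9,10]=28  [3,4,5,6,7,8,9,10]=56
  size 9 → [0,2,3,5,6,7,8,9,10]=36  [1,3,4,5,6,7,8,9,10]=126  [2,3,4,5,6,7,8,9,10]=84
  first=0(b) contributes 210
  first=1(x) contributes 120
|[w]| = 330

330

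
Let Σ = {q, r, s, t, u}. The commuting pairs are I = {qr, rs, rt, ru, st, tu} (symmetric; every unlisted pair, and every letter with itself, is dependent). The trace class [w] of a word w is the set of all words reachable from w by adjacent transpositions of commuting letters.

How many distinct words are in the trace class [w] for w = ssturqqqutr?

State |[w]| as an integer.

440

drop 0:s onto floor
drop 1:s onto {0:s}
drop 2:t onto floor
drop 3:u onto {1:s}
drop 4:r onto floor
drop 5:q onto {2:t, 3:u}
drop 6:q onto {5:q}
drop 7:q onto {6:q}
drop 8:u onto {7:q}
drop 9:t onto {7:q}
drop 10:r onto {4:r}
ground layer = {0:s, 2:t, 4:r}
drop-orders for the pieces not yet dropped (sum over which currently-grounded one goes next):
  1 to go: {8} 1  {9} 1  {10} 1
  2 to go: {4,10} 1  {8,9} 2  {8,10} 2  {9,10} 2
  3 to go: {4,8,10} 3  {4,9,10} 3  {7,8,9} 2  {8,9,10} 6
  4 to go: {4,8,9,10} 12  {6,7,8,9} 2  {7,8,9,10} 8
  5 to go: {4,7,8,9,10} 20  {5,6,7,8,9} 2  {6,7,8,9,10} 10
  6 to go: {2,5,6,7,8,9} 2  {3,5,6,7,8,9} 2  {4,6,7,8,9,10} 30  {5,6,7,8,9,10} 12
  7 to go: {1,3,5,6,7,8,9} 2  {2,3,5,6,7,8,9} 4  {2,5,6,7,8,9,10} 14  {3,5,6,7,8,9,10} 14  {4,5,6,7,8,9,10} 42
  8 to go: {0,1,3,5,6,7,8,9} 2  {1,2,3,5,6,7,8,9} 6  {1,3,5,6,7,8,9,10} 16  {2,3,5,6,7,8,9,10} 32  {2,4,5,6,7,8,9,10} 56  {3,4,5,6,7,8,9,10} 56
  9 to go: {0,1,2,3,5,6,7,8,9} 8  {0,1,3,5,6,7,8,9,10} 18  {1,2,3,5,6,7,8,9,10} 54  {1,3,4,5,6,7,8,9,10} 72  {2,3,4,5,6,7,8,9,10} 144
  if 0:s drops first: 270 orders
  if 2:t drops first: 90 orders
  if 4:r drops first: 80 orders
heap linearizations: 440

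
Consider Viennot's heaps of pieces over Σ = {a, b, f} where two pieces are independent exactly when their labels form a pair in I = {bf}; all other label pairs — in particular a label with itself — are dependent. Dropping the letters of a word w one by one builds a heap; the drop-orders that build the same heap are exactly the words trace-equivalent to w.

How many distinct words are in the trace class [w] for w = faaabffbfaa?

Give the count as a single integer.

0(f) covers ∅
1(a) covers 0:f
2(a) covers 1:a
3(a) covers 2:a
4(b) covers 3:a
5(f) covers 3:a
6(f) covers 5:f
7(b) covers 4:b
8(f) covers 6:f
9(a) covers 7:b, 8:f
10(a) covers 9:a
floor of heap: 0:f
completions by unplaced set U, small U first (add the entries for U minus each lowest piece of U):
  |U|=1: {10}:1
  |U|=2: {9,10}:1
  |U|=3: {7,9,10}:1  {8,9,10}:1
  |U|=4: {4,7,9,10}:1  {6,8,9,10}:1  {7,8,9,10}:2
  |U|=5: {4,7,8,9,10}:3  {5,6,8,9,10}:1  {6,7,8,9,10}:3
  |U|=6: {4,6,7,8,9,10}:6  {5,6,7,8,9,10}:4
  |U|=7: {4,5,6,7,8,9,10}:10
  |U|=8: {3,4,5,6,7,8,9,10}:10
  |U|=9: {2,3,4,5,6,7,8,9,10}:10
  start at 0(f): 10

10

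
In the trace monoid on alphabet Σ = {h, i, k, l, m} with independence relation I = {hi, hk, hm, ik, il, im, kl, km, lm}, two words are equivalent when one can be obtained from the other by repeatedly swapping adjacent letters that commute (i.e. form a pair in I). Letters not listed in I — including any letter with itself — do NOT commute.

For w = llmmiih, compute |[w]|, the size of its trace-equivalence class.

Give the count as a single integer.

0(l) covers ∅
1(l) covers 0:l
2(m) covers ∅
3(m) covers 2:m
4(i) covers ∅
5(i) covers 4:i
6(h) covers 1:l
floor of heap: 0:l, 2:m, 4:i
completions by unplaced set U, small U first (add the entries for U minus each lowest piece of U):
  |U|=1: {3}:1  {5}:1  {6}:1
  |U|=2: {1,6}:1  {2,3}:1  {3,5}:2  {3,6}:2  {4,5}:1  {5,6}:2
  |U|=3: {0,1,6}:1  {1,3,6}:3  {1,5,6}:3  {2,3,5}:3  {2,3,6}:3  {3,4,5}:3  {3,5,6}:6  {4,5,6}:3
  |U|=4: {0,1,3,6}:4  {0,1,5,6}:4  {1,2,3,6}:6  {1,3,5,6}:12  {1,4,5,6}:6  {2,3,4,5}:6  {2,3,5,6}:12  {3,4,5,6}:12
  |U|=5: {0,1,2,3,6}:10  {0,1,3,5,6}:20  {0,1,4,5,6}:10  {1,2,3,5,6}:30  {1,3,4,5,6}:30  {2,3,4,5,6}:30
  start at 0(l): 90
  start at 2(m): 60
  start at 4(i): 60
sum over floor = 210

210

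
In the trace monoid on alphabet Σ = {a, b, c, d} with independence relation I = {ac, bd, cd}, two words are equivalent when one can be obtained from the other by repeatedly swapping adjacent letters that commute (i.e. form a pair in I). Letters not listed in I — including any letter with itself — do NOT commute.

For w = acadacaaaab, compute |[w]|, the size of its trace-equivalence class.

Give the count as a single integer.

45

0(a) covers ∅
1(c) covers ∅
2(a) covers 0:a
3(d) covers 2:a
4(a) covers 3:d
5(c) covers 1:c
6(a) covers 4:a
7(a) covers 6:a
8(a) covers 7:a
9(a) covers 8:a
10(b) covers 5:c, 9:a
floor of heap: 0:a, 1:c
completions by unplaced set U, small U first (add the entries for U minus each lowest piece of U):
  |U|=1: {10}:1
  |U|=2: {5,10}:1  {9,10}:1
  |U|=3: {1,5,10}:1  {5,9,10}:2  {8,9,10}:1
  |U|=4: {1,5,9,10}:3  {5,8,9,10}:3  {7,8,9,10}:1
  |U|=5: {1,5,8,9,10}:6  {5,7,8,9,10}:4  {6,7,8,9,10}:1
  |U|=6: {1,5,7,8,9,10}:10  {4,6,7,8,9,10}:1  {5,6,7,8,9,10}:5
  |U|=7: {1,5,6,7,8,9,10}:15  {3,4,6,7,8,9,10}:1  {4,5,6,7,8,9,10}:6
  |U|=8: {1,4,5,6,7,8,9,10}:21  {2,3,4,6,7,8,9,10}:1  {3,4,5,6,7,8,9,10}:7
  |U|=9: {0,2,3,4,6,7,8,9,10}:1  {1,3,4,5,6,7,8,9,10}:28  {2,3,4,5,6,7,8,9,10}:8
  start at 0(a): 36
  start at 1(c): 9
sum over floor = 45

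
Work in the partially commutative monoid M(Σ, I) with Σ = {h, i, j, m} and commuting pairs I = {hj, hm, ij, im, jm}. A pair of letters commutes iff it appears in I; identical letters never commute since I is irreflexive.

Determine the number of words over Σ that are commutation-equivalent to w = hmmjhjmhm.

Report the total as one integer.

drop 0:h onto floor
drop 1:m onto floor
drop 2:m onto {1:m}
drop 3:j onto floor
drop 4:h onto {0:h}
drop 5:j onto {3:j}
drop 6:m onto {2:m}
drop 7:h onto {4:h}
drop 8:m onto {6:m}
ground layer = {0:h, 1:m, 3:j}
drop-orders for the pieces not yet dropped (sum over which currently-grounded one goes next):
  1 to go: {5} 1  {7} 1  {8} 1
  2 to go: {3,5} 1  {4,7} 1  {5,7} 2  {5,8} 2  {6,8} 1  {7,8} 2
  3 to go: {0,4,7} 1  {2,6,8} 1  {3,5,7} 3  {3,5,8} 3  {4,5,7} 3  {4,7,8} 3  {5,6,8} 3  {5,7,8} 6  {6,7,8} 3
  4 to go: {0,4,5,7} 4  {0,4,7,8} 4  {1,2,6,8} 1  {2,5,6,8} 4  {2,6,7,8} 4  {3,4,5,7} 6  {3,5,6,8} 6  {3,5,7,8} 12  {4,5,7,8} 12  {4,6,7,8} 6  {5,6,7,8} 12
  5 to go: {0,3,4,5,7} 10  {0,4,5,7,8} 20  {0,4,6,7,8} 10  {1,2,5,6,8} 5  {1,2,6,7,8} 5  {2,3,5,6,8} 10  {2,4,6,7,8} 10  {2,5,6,7,8} 20  {3,4,5,7,8} 30  {3,5,6,7,8} 30  {4,5,6,7,8} 30
  6 to go: {0,2,4,6,7,8} 20  {0,3,4,5,7,8} 60  {0,4,5,6,7,8} 60  {1,2,3,5,6,8} 15  {1,2,4,6,7,8} 15  {1,2,5,6,7,8} 30  {2,3,5,6,7,8} 60  {2,4,5,6,7,8} 60  {3,4,5,6,7,8} 90
  7 to go: {0,1,2,4,6,7,8} 35  {0,2,4,5,6,7,8} 140  {0,3,4,5,6,7,8} 210  {1,2,3,5,6,7,8} 105  {1,2,4,5,6,7,8} 105  {2,3,4,5,6,7,8} 210
  if 0:h drops first: 420 orders
  if 1:m drops first: 560 orders
  if 3:j drops first: 280 orders
heap linearizations: 1260

1260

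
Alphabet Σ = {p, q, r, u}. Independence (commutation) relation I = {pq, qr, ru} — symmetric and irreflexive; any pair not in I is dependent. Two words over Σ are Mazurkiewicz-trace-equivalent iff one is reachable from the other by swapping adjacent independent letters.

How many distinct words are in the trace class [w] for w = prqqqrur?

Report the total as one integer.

69

piece 0:p — minimal
piece 1:r rests on {0:p}
piece 2:q — minimal
piece 3:q rests on {2:q}
piece 4:q rests on {3:q}
piece 5:r rests on {1:r}
piece 6:u rests on {0:p, 4:q}
piece 7:r rests on {5:r}
minimal pieces: {0:p, 2:q}
ways to finish when only these pieces remain (= sum over removing one remaining piece with nothing left below it):
  1 left: {6}→1  {7}→1
  2 left: {4,6}→1  {5,7}→1  {6,7}→2
  3 left: {1,5,7}→1  {3,4,6}→1  {4,6,7}→3  {5,6,7}→3
  4 left: {1,5,6,7}→4  {2,3,4,6}→1  {3,4,6,7}→4  {4,5,6,7}→6
  5 left: {0,1,5,6,7}→4  {1,4,5,6,7}→10  {2,3,4,6,7}→5  {3,4,5,6,7}→10
  6 left: {0,1,4,5,6,7}→14  {1,3,4,5,6,7}→20  {2,3,4,5,6,7}→15
  placing 0:p first → 35 extensions
  placing 2:q first → 34 extensions
total linear extensions = 69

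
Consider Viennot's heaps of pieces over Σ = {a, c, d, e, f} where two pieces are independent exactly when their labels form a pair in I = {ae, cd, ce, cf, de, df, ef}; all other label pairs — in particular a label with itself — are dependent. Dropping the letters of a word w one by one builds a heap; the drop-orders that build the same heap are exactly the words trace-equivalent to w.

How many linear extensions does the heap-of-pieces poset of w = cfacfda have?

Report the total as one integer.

12

#0=c has no predecessor
#1=f has no predecessor
#2=a depends on [0:c, 1:f]
#3=c depends on [2:a]
#4=f depends on [2:a]
#5=d depends on [2:a]
#6=a depends on [3:c, 4:f, 5:d]
sources: [0:c, 1:f]
N(rest) = Σ N(rest − s) over sources s of rest; N(one piece) = 1:
  size 1 → [6]=1
  size 2 → [3,6]=1  [4,6]=1  [5,6]=1
  size 3 → [3,4,6]=2  [3,5,6]=2  [4,5,6]=2
  size 4 → [3,4,5,6]=6
  size 5 → [2,3,4,5,6]=6
  first=0(c) contributes 6
  first=1(f) contributes 6
|[w]| = 12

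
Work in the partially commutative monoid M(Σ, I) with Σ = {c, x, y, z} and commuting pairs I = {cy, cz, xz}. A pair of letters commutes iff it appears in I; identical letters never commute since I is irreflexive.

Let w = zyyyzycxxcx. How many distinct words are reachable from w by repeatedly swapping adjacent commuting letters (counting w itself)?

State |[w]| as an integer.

0(z) covers ∅
1(y) covers 0:z
2(y) covers 1:y
3(y) covers 2:y
4(z) covers 3:y
5(y) covers 4:z
6(c) covers ∅
7(x) covers 5:y, 6:c
8(x) covers 7:x
9(c) covers 8:x
10(x) covers 9:c
floor of heap: 0:z, 6:c
completions by unplaced set U, small U first (add the entries for U minus each lowest piece of U):
  |U|=1: {10}:1
  |U|=2: {9,10}:1
  |U|=3: {8,9,10}:1
  |U|=4: {7,8,9,10}:1
  |U|=5: {5,7,8,9,10}:1  {6,7,8,9,10}:1
  |U|=6: {4,5,7,8,9,10}:1  {5,6,7,8,9,10}:2
  |U|=7: {3,4,5,7,8,9,10}:1  {4,5,6,7,8,9,10}:3
  |U|=8: {2,3,4,5,7,8,9,10}:1  {3,4,5,6,7,8,9,10}:4
  |U|=9: {1,2,3,4,5,7,8,9,10}:1  {2,3,4,5,6,7,8,9,10}:5
  start at 0(z): 6
  start at 6(c): 1
sum over floor = 7

7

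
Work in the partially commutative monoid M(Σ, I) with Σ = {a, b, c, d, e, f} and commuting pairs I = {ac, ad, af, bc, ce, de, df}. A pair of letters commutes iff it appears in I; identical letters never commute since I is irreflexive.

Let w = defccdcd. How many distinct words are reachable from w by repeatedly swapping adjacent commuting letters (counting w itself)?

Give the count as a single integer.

#0=d has no predecessor
#1=e has no predecessor
#2=f depends on [1:e]
#3=c depends on [0:d, 2:f]
#4=c depends on [3:c]
#5=d depends on [4:c]
#6=c depends on [5:d]
#7=d depends on [6:c]
sources: [0:d, 1:e]
N(rest) = Σ N(rest − s) over sources s of rest; N(one piece) = 1:
  size 1 → [7]=1
  size 2 → [6,7]=1
  size 3 → [5,6,7]=1
  size 4 → [4,5,6,7]=1
  size 5 → [3,4,5,6,7]=1
  size 6 → [0,3,4,5,6,7]=1  [2,3,4,5,6,7]=1
  first=0(d) contributes 1
  first=1(e) contributes 2
|[w]| = 3

3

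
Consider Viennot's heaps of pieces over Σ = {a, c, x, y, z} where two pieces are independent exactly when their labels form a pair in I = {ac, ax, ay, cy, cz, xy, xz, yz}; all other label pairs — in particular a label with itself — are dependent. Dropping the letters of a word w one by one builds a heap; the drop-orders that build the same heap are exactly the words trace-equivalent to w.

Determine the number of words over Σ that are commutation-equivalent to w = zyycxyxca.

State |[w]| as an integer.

1260

drop 0:z onto floor
drop 1:y onto floor
drop 2:y onto {1:y}
drop 3:c onto floor
drop 4:x onto {3:c}
drop 5:y onto {2:y}
drop 6:x onto {4:x}
drop 7:c onto {6:x}
drop 8:a onto {0:z}
ground layer = {0:z, 1:y, 3:c}
drop-orders for the pieces not yet dropped (sum over which currently-grounded one goes next):
  1 to go: {5} 1  {7} 1  {8} 1
  2 to go: {0,8} 1  {2,5} 1  {5,7} 2  {5,8} 2  {6,7} 1  {7,8} 2
  3 to go: {0,5,8} 3  {0,7,8} 3  {1,2,5} 1  {2,5,7} 3  {2,5,8} 3  {4,6,7} 1  {5,6,7} 3  {5,7,8} 6  {6,7,8} 3
  4 to go: {0,2,5,8} 6  {0,5,7,8} 12  {0,6,7,8} 6  {1,2,5,7} 4  {1,2,5,8} 4  {2,5,6,7} 6  {2,5,7,8} 12  {3,4,6,7} 1  {4,5,6,7} 4  {4,6,7,8} 4  {5,6,7,8} 12
  5 to go: {0,1,2,5,8} 10  {0,2,5,7,8} 30  {0,4,6,7,8} 10  {0,5,6,7,8} 30  {1,2,5,6,7} 10  {1,2,5,7,8} 20  {2,4,5,6,7} 10  {2,5,6,7,8} 30  {3,4,5,6,7} 5  {3,4,6,7,8} 5  {4,5,6,7,8} 20
  6 to go: {0,1,2,5,7,8} 60  {0,2,5,6,7,8} 90  {0,3,4,6,7,8} 15  {0,4,5,6,7,8} 60  {1,2,4,5,6,7} 20  {1,2,5,6,7,8} 60  {2,3,4,5,6,7} 15  {2,4,5,6,7,8} 60  {3,4,5,6,7,8} 30
  7 to go: {0,1,2,5,6,7,8} 210  {0,2,4,5,6,7,8} 210  {0,3,4,5,6,7,8} 105  {1,2,3,4,5,6,7} 35  {1,2,4,5,6,7,8} 140  {2,3,4,5,6,7,8} 105
  if 0:z drops first: 280 orders
  if 1:y drops first: 420 orders
  if 3:c drops first: 560 orders
heap linearizations: 1260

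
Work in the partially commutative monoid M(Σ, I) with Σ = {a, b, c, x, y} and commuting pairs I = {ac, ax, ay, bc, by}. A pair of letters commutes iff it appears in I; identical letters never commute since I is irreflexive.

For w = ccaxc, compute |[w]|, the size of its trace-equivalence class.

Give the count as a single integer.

0(c) covers ∅
1(c) covers 0:c
2(a) covers ∅
3(x) covers 1:c
4(c) covers 3:x
floor of heap: 0:c, 2:a
completions by unplaced set U, small U first (add the entries for U minus each lowest piece of U):
  |U|=1: {2}:1  {4}:1
  |U|=2: {2,4}:2  {3,4}:1
  |U|=3: {1,3,4}:1  {2,3,4}:3
  start at 0(c): 4
  start at 2(a): 1
sum over floor = 5

5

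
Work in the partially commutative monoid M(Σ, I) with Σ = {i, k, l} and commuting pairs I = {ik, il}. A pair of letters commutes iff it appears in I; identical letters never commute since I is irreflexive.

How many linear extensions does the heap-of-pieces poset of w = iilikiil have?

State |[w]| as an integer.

56

piece 0:i — minimal
piece 1:i rests on {0:i}
piece 2:l — minimal
piece 3:i rests on {1:i}
piece 4:k rests on {2:l}
piece 5:i rests on {3:i}
piece 6:i rests on {5:i}
piece 7:l rests on {4:k}
minimal pieces: {0:i, 2:l}
ways to finish when only these pieces remain (= sum over removing one remaining piece with nothing left below it):
  1 left: {6}→1  {7}→1
  2 left: {4,7}→1  {5,6}→1  {6,7}→2
  3 left: {2,4,7}→1  {3,5,6}→1  {4,6,7}→3  {5,6,7}→3
  4 left: {1,3,5,6}→1  {2,4,6,7}→4  {3,5,6,7}→4  {4,5,6,7}→6
  5 left: {0,1,3,5,6}→1  {1,3,5,6,7}→5  {2,4,5,6,7}→10  {3,4,5,6,7}→10
  6 left: {0,1,3,5,6,7}→6  {1,3,4,5,6,7}→15  {2,3,4,5,6,7}→20
  placing 0:i first → 35 extensions
  placing 2:l first → 21 extensions
total linear extensions = 56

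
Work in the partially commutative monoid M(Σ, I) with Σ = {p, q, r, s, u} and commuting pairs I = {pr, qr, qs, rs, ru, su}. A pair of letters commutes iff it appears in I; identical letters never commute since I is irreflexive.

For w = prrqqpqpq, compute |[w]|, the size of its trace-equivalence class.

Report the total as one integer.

0(p) covers ∅
1(r) covers ∅
2(r) covers 1:r
3(q) covers 0:p
4(q) covers 3:q
5(p) covers 4:q
6(q) covers 5:p
7(p) covers 6:q
8(q) covers 7:p
floor of heap: 0:p, 1:r
completions by unplaced set U, small U first (add the entries for U minus each lowest piece of U):
  |U|=1: {2}:1  {8}:1
  |U|=2: {1,2}:1  {2,8}:2  {7,8}:1
  |U|=3: {1,2,8}:3  {2,7,8}:3  {6,7,8}:1
  |U|=4: {1,2,7,8}:6  {2,6,7,8}:4  {5,6,7,8}:1
  |U|=5: {1,2,6,7,8}:10  {2,5,6,7,8}:5  {4,5,6,7,8}:1
  |U|=6: {1,2,5,6,7,8}:15  {2,4,5,6,7,8}:6  {3,4,5,6,7,8}:1
  |U|=7: {0,3,4,5,6,7,8}:1  {1,2,4,5,6,7,8}:21  {2,3,4,5,6,7,8}:7
  start at 0(p): 28
  start at 1(r): 8
sum over floor = 36

36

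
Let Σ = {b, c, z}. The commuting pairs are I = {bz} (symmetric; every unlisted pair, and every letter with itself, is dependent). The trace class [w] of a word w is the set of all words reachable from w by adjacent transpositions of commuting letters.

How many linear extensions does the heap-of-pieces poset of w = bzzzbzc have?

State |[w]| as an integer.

#0=b has no predecessor
#1=z has no predecessor
#2=z depends on [1:z]
#3=z depends on [2:z]
#4=b depends on [0:b]
#5=z depends on [3:z]
#6=c depends on [4:b, 5:z]
sources: [0:b, 1:z]
N(rest) = Σ N(rest − s) over sources s of rest; N(one piece) = 1:
  size 1 → [6]=1
  size 2 → [4,6]=1  [5,6]=1
  size 3 → [0,4,6]=1  [3,5,6]=1  [4,5,6]=2
  size 4 → [0,4,5,6]=3  [2,3,5,6]=1  [3,4,5,6]=3
  size 5 → [0,3,4,5,6]=6  [1,2,3,5,6]=1  [2,3,4,5,6]=4
  first=0(b) contributes 5
  first=1(z) contributes 10
|[w]| = 15

15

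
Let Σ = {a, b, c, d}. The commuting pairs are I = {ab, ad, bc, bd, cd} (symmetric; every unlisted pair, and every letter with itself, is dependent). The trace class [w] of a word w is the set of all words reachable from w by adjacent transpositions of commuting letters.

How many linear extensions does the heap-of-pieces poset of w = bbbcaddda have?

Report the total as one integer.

1680

#0=b has no predecessor
#1=b depends on [0:b]
#2=b depends on [1:b]
#3=c has no predecessor
#4=a depends on [3:c]
#5=d has no predecessor
#6=d depends on [5:d]
#7=d depends on [6:d]
#8=a depends on [4:a]
sources: [0:b, 3:c, 5:d]
N(rest) = Σ N(rest − s) over sources s of rest; N(one piece) = 1:
  size 1 → [2]=1  [7]=1  [8]=1
  size 2 → [1,2]=1  [2,7]=2  [2,8]=2  [4,8]=1  [6,7]=1  [7,8]=2
  size 3 → [0,1,2]=1  [1,2,7]=3  [1,2,8]=3  [2,4,8]=3  [2,6,7]=3  [2,7,8]=6  [3,4,8]=1  [4,7,8]=3  [5,6,7]=1  [6,7,8]=3
  size 4 → [0,1,2,7]=4  [0,1,2,8]=4  [1,2,4,8]=6  [1,2,6,7]=6  [1,2,7,8]=12  [2,3,4,8]=4  [2,4,7,8]=12  [2,5,6,7]=4  [2,6,7,8]=12  [3,4,7,8]=4  [4,6,7,8]=6  [5,6,7,8]=4
  size 5 → [0,1,2,4,8]=10  [0,1,2,6,7]=10  [0,1,2,7,8]=20  [1,2,3,4,8]=10  [1,2,4,7,8]=30  [1,2,5,6,7]=10  [1,2,6,7,8]=30  [2,3,4,7,8]=20  [2,4,6,7,8]=30  [2,5,6,7,8]=20  [3,4,6,7,8]=10  [4,5,6,7,8]=10
  size 6 → [0,1,2,3,4,8]=20  [0,1,2,4,7,8]=60  [0,1,2,5,6,7]=20  [0,1,2,6,7,8]=60  [1,2,3,4,7,8]=60  [1,2,4,6,7,8]=90  [1,2,5,6,7,8]=60  [2,3,4,6,7,8]=60  [2,4,5,6,7,8]=60  [3,4,5,6,7,8]=20
  size 7 → [0,1,2,3,4,7,8]=140  [0,1,2,4,6,7,8]=210  [0,1,2,5,6,7,8]=140  [1,2,3,4,6,7,8]=210  [1,2,4,5,6,7,8]=210  [2,3,4,5,6,7,8]=140
  first=0(b) contributes 560
  first=3(c) contributes 560
  first=5(d) contributes 560
|[w]| = 1680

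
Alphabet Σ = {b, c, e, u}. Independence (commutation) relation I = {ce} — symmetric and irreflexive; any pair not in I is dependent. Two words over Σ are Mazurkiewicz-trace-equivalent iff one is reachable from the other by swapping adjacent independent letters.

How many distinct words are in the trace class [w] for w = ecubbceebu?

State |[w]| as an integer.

6

#0=e has no predecessor
#1=c has no predecessor
#2=u depends on [0:e, 1:c]
#3=b depends on [2:u]
#4=b depends on [3:b]
#5=c depends on [4:b]
#6=e depends on [4:b]
#7=e depends on [6:e]
#8=b depends on [5:c, 7:e]
#9=u depends on [8:b]
sources: [0:e, 1:c]
N(rest) = Σ N(rest − s) over sources s of rest; N(one piece) = 1:
  size 1 → [9]=1
  size 2 → [8,9]=1
  size 3 → [5,8,9]=1  [7,8,9]=1
  size 4 → [5,7,8,9]=2  [6,7,8,9]=1
  size 5 → [5,6,7,8,9]=3
  size 6 → [4,5,6,7,8,9]=3
  size 7 → [3,4,5,6,7,8,9]=3
  size 8 → [2,3,4,5,6,7,8,9]=3
  first=0(e) contributes 3
  first=1(c) contributes 3
|[w]| = 6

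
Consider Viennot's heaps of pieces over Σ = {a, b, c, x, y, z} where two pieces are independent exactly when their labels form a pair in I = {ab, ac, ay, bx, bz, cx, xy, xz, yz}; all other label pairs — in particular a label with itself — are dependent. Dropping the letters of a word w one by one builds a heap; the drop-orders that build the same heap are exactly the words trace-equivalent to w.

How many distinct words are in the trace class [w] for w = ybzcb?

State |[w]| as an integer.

0(y) covers ∅
1(b) covers 0:y
2(z) covers ∅
3(c) covers 1:b, 2:z
4(b) covers 3:c
floor of heap: 0:y, 2:z
completions by unplaced set U, small U first (add the entries for U minus each lowest piece of U):
  |U|=1: {4}:1
  |U|=2: {3,4}:1
  |U|=3: {1,3,4}:1  {2,3,4}:1
  start at 0(y): 2
  start at 2(z): 1
sum over floor = 3

3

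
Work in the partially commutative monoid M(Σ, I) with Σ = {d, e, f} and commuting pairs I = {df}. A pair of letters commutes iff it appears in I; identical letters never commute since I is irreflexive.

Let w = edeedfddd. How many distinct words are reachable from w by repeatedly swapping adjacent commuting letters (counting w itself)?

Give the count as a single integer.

#0=e has no predecessor
#1=d depends on [0:e]
#2=e depends on [1:d]
#3=e depends on [2:e]
#4=d depends on [3:e]
#5=f depends on [3:e]
#6=d depends on [4:d]
#7=d depends on [6:d]
#8=d depends on [7:d]
sources: [0:e]
N(rest) = Σ N(rest − s) over sources s of rest; N(one piece) = 1:
  size 1 → [5]=1  [8]=1
  size 2 → [5,8]=2  [7,8]=1
  size 3 → [5,7,8]=3  [6,7,8]=1
  size 4 → [4,6,7,8]=1  [5,6,7,8]=4
  size 5 → [4,5,6,7,8]=5
  size 6 → [3,4,5,6,7,8]=5
  size 7 → [2,3,4,5,6,7,8]=5
  first=0(e) contributes 5

5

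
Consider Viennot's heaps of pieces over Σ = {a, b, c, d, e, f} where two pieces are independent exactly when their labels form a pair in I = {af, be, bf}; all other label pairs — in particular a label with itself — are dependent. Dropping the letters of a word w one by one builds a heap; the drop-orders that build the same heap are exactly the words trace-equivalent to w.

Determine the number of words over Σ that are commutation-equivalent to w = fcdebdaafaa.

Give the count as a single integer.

10

0(f) covers ∅
1(c) covers 0:f
2(d) covers 1:c
3(e) covers 2:d
4(b) covers 2:d
5(d) covers 3:e, 4:b
6(a) covers 5:d
7(a) covers 6:a
8(f) covers 5:d
9(a) covers 7:a
10(a) covers 9:a
floor of heap: 0:f
completions by unplaced set U, small U first (add the entries for U minus each lowest piece of U):
  |U|=1: {8}:1  {10}:1
  |U|=2: {8,10}:2  {9,10}:1
  |U|=3: {7,9,10}:1  {8,9,10}:3
  |U|=4: {6,7,9,10}:1  {7,8,9,10}:4
  |U|=5: {6,7,8,9,10}:5
  |U|=6: {5,6,7,8,9,10}:5
  |U|=7: {3,5,6,7,8,9,10}:5  {4,5,6,7,8,9,10}:5
  |U|=8: {3,4,5,6,7,8,9,10}:10
  |U|=9: {2,3,4,5,6,7,8,9,10}:10
  start at 0(f): 10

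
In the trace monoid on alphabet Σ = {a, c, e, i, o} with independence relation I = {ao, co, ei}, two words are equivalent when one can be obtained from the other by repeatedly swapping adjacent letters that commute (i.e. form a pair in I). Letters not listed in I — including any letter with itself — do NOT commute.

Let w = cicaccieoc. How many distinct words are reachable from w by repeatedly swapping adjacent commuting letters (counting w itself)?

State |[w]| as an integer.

4

drop 0:c onto floor
drop 1:i onto {0:c}
drop 2:c onto {1:i}
drop 3:a onto {2:c}
drop 4:c onto {3:a}
drop 5:c onto {4:c}
drop 6:i onto {5:c}
drop 7:e onto {5:c}
drop 8:o onto {6:i, 7:e}
drop 9:c onto {6:i, 7:e}
ground layer = {0:c}
drop-orders for the pieces not yet dropped (sum over which currently-grounded one goes next):
  1 to go: {8} 1  {9} 1
  2 to go: {8,9} 2
  3 to go: {6,8,9} 2  {7,8,9} 2
  4 to go: {6,7,8,9} 4
  5 to go: {5,6,7,8,9} 4
  6 to go: {4,5,6,7,8,9} 4
  7 to go: {3,4,5,6,7,8,9} 4
  8 to go: {2,3,4,5,6,7,8,9} 4
  if 0:c drops first: 4 orders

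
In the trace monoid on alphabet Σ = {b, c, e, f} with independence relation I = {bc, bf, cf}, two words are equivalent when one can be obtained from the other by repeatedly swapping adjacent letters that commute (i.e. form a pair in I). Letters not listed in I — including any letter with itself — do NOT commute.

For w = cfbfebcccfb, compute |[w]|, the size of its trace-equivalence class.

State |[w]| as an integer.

720

drop 0:c onto floor
drop 1:f onto floor
drop 2:b onto floor
drop 3:f onto {1:f}
drop 4:e onto {0:c, 2:b, 3:f}
drop 5:b onto {4:e}
drop 6:c onto {4:e}
drop 7:c onto {6:c}
drop 8:c onto {7:c}
drop 9:f onto {4:e}
drop 10:b onto {5:b}
ground layer = {0:c, 1:f, 2:b}
drop-orders for the pieces not yet dropped (sum over which currently-grounded one goes next):
  1 to go: {8} 1  {9} 1  {10} 1
  2 to go: {5,10} 1  {7,8} 1  {8,9} 2  {8,10} 2  {9,10} 2
  3 to go: {5,8,10} 3  {5,9,10} 3  {6,7,8} 1  {7,8,9} 3  {7,8,10} 3  {8,9,10} 6
  4 to go: {5,7,8,10} 6  {5,8,9,10} 12  {6,7,8,9} 4  {6,7,8,10} 4  {7,8,9,10} 12
  5 to go: {5,6,7,8,10} 10  {5,7,8,9,10} 30  {6,7,8,9,10} 20
  6 to go: {5,6,7,8,9,10} 60
  7 to go: {4,5,6,7,8,9,10} 60
  8 to go: {0,4,5,6,7,8,9,10} 60  {2,4,5,6,7,8,9,10} 60  {3,4,5,6,7,8,9,10} 60
  9 to go: {0,2,4,5,6,7,8,9,10} 120  {0,3,4,5,6,7,8,9,10} 120  {1,3,4,5,6,7,8,9,10} 60  {2,3,4,5,6,7,8,9,10} 120
  if 0:c drops first: 180 orders
  if 1:f drops first: 360 orders
  if 2:b drops first: 180 orders
heap linearizations: 720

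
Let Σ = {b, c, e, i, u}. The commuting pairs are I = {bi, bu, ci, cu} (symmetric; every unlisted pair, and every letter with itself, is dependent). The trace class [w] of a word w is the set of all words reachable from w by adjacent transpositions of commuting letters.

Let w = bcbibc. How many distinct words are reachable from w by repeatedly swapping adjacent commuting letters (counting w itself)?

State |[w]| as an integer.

6

drop 0:b onto floor
drop 1:c onto {0:b}
drop 2:b onto {1:c}
drop 3:i onto floor
drop 4:b onto {2:b}
drop 5:c onto {4:b}
ground layer = {0:b, 3:i}
drop-orders for the pieces not yet dropped (sum over which currently-grounded one goes next):
  1 to go: {3} 1  {5} 1
  2 to go: {3,5} 2  {4,5} 1
  3 to go: {2,4,5} 1  {3,4,5} 3
  4 to go: {1,2,4,5} 1  {2,3,4,5} 4
  if 0:b drops first: 5 orders
  if 3:i drops first: 1 orders
heap linearizations: 6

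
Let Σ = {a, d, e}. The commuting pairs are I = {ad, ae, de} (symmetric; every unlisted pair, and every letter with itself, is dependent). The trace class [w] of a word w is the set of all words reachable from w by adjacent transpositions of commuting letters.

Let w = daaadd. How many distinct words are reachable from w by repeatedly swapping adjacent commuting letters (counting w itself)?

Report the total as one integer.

#0=d has no predecessor
#1=a has no predecessor
#2=a depends on [1:a]
#3=a depends on [2:a]
#4=d depends on [0:d]
#5=d depends on [4:d]
sources: [0:d, 1:a]
N(rest) = Σ N(rest − s) over sources s of rest; N(one piece) = 1:
  size 1 → [3]=1  [5]=1
  size 2 → [2,3]=1  [3,5]=2  [4,5]=1
  size 3 → [0,4,5]=1  [1,2,3]=1  [2,3,5]=3  [3,4,5]=3
  size 4 → [0,3,4,5]=4  [1,2,3,5]=4  [2,3,4,5]=6
  first=0(d) contributes 10
  first=1(a) contributes 10
|[w]| = 20

20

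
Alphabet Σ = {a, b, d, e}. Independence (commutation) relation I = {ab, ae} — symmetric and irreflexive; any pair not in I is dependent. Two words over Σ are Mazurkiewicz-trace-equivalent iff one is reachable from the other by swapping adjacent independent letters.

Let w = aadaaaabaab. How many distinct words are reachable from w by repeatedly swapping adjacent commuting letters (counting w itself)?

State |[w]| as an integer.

#0=a has no predecessor
#1=a depends on [0:a]
#2=d depends on [1:a]
#3=a depends on [2:d]
#4=a depends on [3:a]
#5=a depends on [4:a]
#6=a depends on [5:a]
#7=b depends on [2:d]
#8=a depends on [6:a]
#9=a depends on [8:a]
#10=b depends on [7:b]
sources: [0:a]
N(rest) = Σ N(rest − s) over sources s of rest; N(one piece) = 1:
  size 1 → [9]=1  [10]=1
  size 2 → [7,10]=1  [8,9]=1  [9,10]=2
  size 3 → [6,8,9]=1  [7,9,10]=3  [8,9,10]=3
  size 4 → [5,6,8,9]=1  [6,8,9,10]=4  [7,8,9,10]=6
  size 5 → [4,5,6,8,9]=1  [5,6,8,9,10]=5  [6,7,8,9,10]=10
  size 6 → [3,4,5,6,8,9]=1  [4,5,6,8,9,10]=6  [5,6,7,8,9,10]=15
  size 7 → [3,4,5,6,8,9,10]=7  [4,5,6,7,8,9,10]=21
  size 8 → [3,4,5,6,7,8,9,10]=28
  size 9 → [2,3,4,5,6,7,8,9,10]=28
  first=0(a) contributes 28

28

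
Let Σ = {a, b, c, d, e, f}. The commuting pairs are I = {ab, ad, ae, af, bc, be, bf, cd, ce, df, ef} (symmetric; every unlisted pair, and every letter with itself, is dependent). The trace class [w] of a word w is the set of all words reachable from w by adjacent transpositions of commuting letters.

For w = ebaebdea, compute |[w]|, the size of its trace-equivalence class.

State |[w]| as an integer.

168

drop 0:e onto floor
drop 1:b onto floor
drop 2:a onto floor
drop 3:e onto {0:e}
drop 4:b onto {1:b}
drop 5:d onto {3:e, 4:b}
drop 6:e onto {5:d}
drop 7:a onto {2:a}
ground layer = {0:e, 1:b, 2:a}
drop-orders for the pieces not yet dropped (sum over which currently-grounded one goes next):
  1 to go: {6} 1  {7} 1
  2 to go: {2,7} 1  {5,6} 1  {6,7} 2
  3 to go: {2,6,7} 3  {3,5,6} 1  {4,5,6} 1  {5,6,7} 3
  4 to go: {0,3,5,6} 1  {1,4,5,6} 1  {2,5,6,7} 6  {3,4,5,6} 2  {3,5,6,7} 4  {4,5,6,7} 4
  5 to go: {0,3,4,5,6} 3  {0,3,5,6,7} 5  {1,3,4,5,6} 3  {1,4,5,6,7} 5  {2,3,5,6,7} 10  {2,4,5,6,7} 10  {3,4,5,6,7} 10
  6 to go: {0,1,3,4,5,6} 6  {0,2,3,5,6,7} 15  {0,3,4,5,6,7} 18  {1,2,4,5,6,7} 15  {1,3,4,5,6,7} 18  {2,3,4,5,6,7} 30
  if 0:e drops first: 63 orders
  if 1:b drops first: 63 orders
  if 2:a drops first: 42 orders
heap linearizations: 168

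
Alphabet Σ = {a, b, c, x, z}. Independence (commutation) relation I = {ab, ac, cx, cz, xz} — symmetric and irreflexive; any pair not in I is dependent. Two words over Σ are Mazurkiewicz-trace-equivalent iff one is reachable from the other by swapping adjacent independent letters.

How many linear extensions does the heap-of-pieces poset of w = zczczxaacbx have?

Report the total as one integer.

piece 0:z — minimal
piece 1:c — minimal
piece 2:z rests on {0:z}
piece 3:c rests on {1:c}
piece 4:z rests on {2:z}
piece 5:x — minimal
piece 6:a rests on {4:z, 5:x}
piece 7:a rests on {6:a}
piece 8:c rests on {3:c}
piece 9:b rests on {4:z, 5:x, 8:c}
piece 10:x rests on {7:a, 9:b}
minimal pieces: {0:z, 1:c, 5:x}
ways to finish when only these pieces remain (= sum over removing one remaining piece with nothing left below it):
  1 left: {10}→1
  2 left: {7,10}→1  {9,10}→1
  3 left: {6,7,10}→1  {7,9,10}→2  {8,9,10}→1
  4 left: {3,8,9,10}→1  {6,7,9,10}→3  {7,8,9,10}→3
  5 left: {1,3,8,9,10}→1  {3,7,8,9,10}→4  {4,6,7,9,10}→3  {5,6,7,9,10}→3  {6,7,8,9,10}→6
  6 left: {1,3,7,8,9,10}→5  {2,4,6,7,9,10}→3  {3,6,7,8,9,10}→10  {4,5,6,7,9,10}→6  {4,6,7,8,9,10}→9  {5,6,7,8,9,10}→9
  7 left: {0,2,4,6,7,9,10}→3  {1,3,6,7,8,9,10}→15  {2,4,5,6,7,9,10}→9  {2,4,6,7,8,9,10}→12  {3,4,6,7,8,9,10}→19  {3,5,6,7,8,9,10}→19  {4,5,6,7,8,9,10}→24
  8 left: {0,2,4,5,6,7,9,10}→12  {0,2,4,6,7,8,9,10}→15  {1,3,4,6,7,8,9,10}→34  {1,3,5,6,7,8,9,10}→34  {2,3,4,6,7,8,9,10}→31  {2,4,5,6,7,8,9,10}→45  {3,4,5,6,7,8,9,10}→62
  9 left: {0,2,3,4,6,7,8,9,10}→46  {0,2,4,5,6,7,8,9,10}→72  {1,2,3,4,6,7,8,9,10}→65  {1,3,4,5,6,7,8,9,10}→130  {2,3,4,5,6,7,8,9,10}→138
  placing 0:z first → 333 extensions
  placing 1:c first → 256 extensions
  placing 5:x first → 111 extensions
total linear extensions = 700

700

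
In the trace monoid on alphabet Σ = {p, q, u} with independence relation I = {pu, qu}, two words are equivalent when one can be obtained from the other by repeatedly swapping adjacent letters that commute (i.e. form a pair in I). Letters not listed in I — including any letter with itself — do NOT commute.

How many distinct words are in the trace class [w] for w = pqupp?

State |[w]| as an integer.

5

drop 0:p onto floor
drop 1:q onto {0:p}
drop 2:u onto floor
drop 3:p onto {1:q}
drop 4:p onto {3:p}
ground layer = {0:p, 2:u}
drop-orders for the pieces not yet dropped (sum over which currently-grounded one goes next):
  1 to go: {2} 1  {4} 1
  2 to go: {2,4} 2  {3,4} 1
  3 to go: {1,3,4} 1  {2,3,4} 3
  if 0:p drops first: 4 orders
  if 2:u drops first: 1 orders
heap linearizations: 5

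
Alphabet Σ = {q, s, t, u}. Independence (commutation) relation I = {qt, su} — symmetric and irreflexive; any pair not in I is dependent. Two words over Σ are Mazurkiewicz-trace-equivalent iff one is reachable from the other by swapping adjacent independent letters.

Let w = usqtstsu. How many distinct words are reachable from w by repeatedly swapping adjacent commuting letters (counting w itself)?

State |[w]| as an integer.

#0=u has no predecessor
#1=s has no predecessor
#2=q depends on [0:u, 1:s]
#3=t depends on [0:u, 1:s]
#4=s depends on [2:q, 3:t]
#5=t depends on [4:s]
#6=s depends on [5:t]
#7=u depends on [5:t]
sources: [0:u, 1:s]
N(rest) = Σ N(rest − s) over sources s of rest; N(one piece) = 1:
  size 1 → [6]=1  [7]=1
  size 2 → [6,7]=2
  size 3 → [5,6,7]=2
  size 4 → [4,5,6,7]=2
  size 5 → [2,4,5,6,7]=2  [3,4,5,6,7]=2
  size 6 → [2,3,4,5,6,7]=4
  first=0(u) contributes 4
  first=1(s) contributes 4
|[w]| = 8

8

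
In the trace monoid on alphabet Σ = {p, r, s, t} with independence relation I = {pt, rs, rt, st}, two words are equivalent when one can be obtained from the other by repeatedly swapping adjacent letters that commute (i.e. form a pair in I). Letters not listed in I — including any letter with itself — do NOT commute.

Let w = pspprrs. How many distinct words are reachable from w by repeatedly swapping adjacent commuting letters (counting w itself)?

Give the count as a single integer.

3

0(p) covers ∅
1(s) covers 0:p
2(p) covers 1:s
3(p) covers 2:p
4(r) covers 3:p
5(r) covers 4:r
6(s) covers 3:p
floor of heap: 0:p
completions by unplaced set U, small U first (add the entries for U minus each lowest piece of U):
  |U|=1: {5}:1  {6}:1
  |U|=2: {4,5}:1  {5,6}:2
  |U|=3: {4,5,6}:3
  |U|=4: {3,4,5,6}:3
  |U|=5: {2,3,4,5,6}:3
  start at 0(p): 3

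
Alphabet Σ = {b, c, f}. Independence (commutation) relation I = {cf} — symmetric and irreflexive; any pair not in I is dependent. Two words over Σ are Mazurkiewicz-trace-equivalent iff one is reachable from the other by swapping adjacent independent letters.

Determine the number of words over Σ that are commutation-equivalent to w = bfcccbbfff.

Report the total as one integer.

4

piece 0:b — minimal
piece 1:f rests on {0:b}
piece 2:c rests on {0:b}
piece 3:c rests on {2:c}
piece 4:c rests on {3:c}
piece 5:b rests on {1:f, 4:c}
piece 6:b rests on {5:b}
piece 7:f rests on {6:b}
piece 8:f rests on {7:f}
piece 9:f rests on {8:f}
minimal pieces: {0:b}
ways to finish when only these pieces remain (= sum over removing one remaining piece with nothing left below it):
  1 left: {9}→1
  2 left: {8,9}→1
  3 left: {7,8,9}→1
  4 left: {6,7,8,9}→1
  5 left: {5,6,7,8,9}→1
  6 left: {1,5,6,7,8,9}→1  {4,5,6,7,8,9}→1
  7 left: {1,4,5,6,7,8,9}→2  {3,4,5,6,7,8,9}→1
  8 left: {1,3,4,5,6,7,8,9}→3  {2,3,4,5,6,7,8,9}→1
  placing 0:b first → 4 extensions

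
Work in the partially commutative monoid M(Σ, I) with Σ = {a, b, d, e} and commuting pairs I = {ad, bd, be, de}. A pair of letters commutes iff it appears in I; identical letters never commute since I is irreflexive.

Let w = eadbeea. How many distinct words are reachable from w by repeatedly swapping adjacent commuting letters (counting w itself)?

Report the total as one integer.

21

piece 0:e — minimal
piece 1:a rests on {0:e}
piece 2:d — minimal
piece 3:b rests on {1:a}
piece 4:e rests on {1:a}
piece 5:e rests on {4:e}
piece 6:a rests on {3:b, 5:e}
minimal pieces: {0:e, 2:d}
ways to finish when only these pieces remain (= sum over removing one remaining piece with nothing left below it):
  1 left: {2}→1  {6}→1
  2 left: {2,6}→2  {3,6}→1  {5,6}→1
  3 left: {2,3,6}→3  {2,5,6}→3  {3,5,6}→2  {4,5,6}→1
  4 left: {2,3,5,6}→8  {2,4,5,6}→4  {3,4,5,6}→3
  5 left: {1,3,4,5,6}→3  {2,3,4,5,6}→15
  placing 0:e first → 18 extensions
  placing 2:d first → 3 extensions
total linear extensions = 21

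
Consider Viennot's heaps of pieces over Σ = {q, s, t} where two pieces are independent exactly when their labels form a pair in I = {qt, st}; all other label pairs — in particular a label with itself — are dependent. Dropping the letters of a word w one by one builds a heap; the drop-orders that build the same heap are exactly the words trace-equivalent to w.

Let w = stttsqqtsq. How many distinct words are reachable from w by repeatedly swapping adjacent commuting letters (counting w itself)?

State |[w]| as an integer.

drop 0:s onto floor
drop 1:t onto floor
drop 2:t onto {1:t}
drop 3:t onto {2:t}
drop 4:s onto {0:s}
drop 5:q onto {4:s}
drop 6:q onto {5:q}
drop 7:t onto {3:t}
drop 8:s onto {6:q}
drop 9:q onto {8:s}
ground layer = {0:s, 1:t}
drop-orders for the pieces not yet dropped (sum over which currently-grounded one goes next):
  1 to go: {7} 1  {9} 1
  2 to go: {3,7} 1  {7,9} 2  {8,9} 1
  3 to go: {2,3,7} 1  {3,7,9} 3  {6,8,9} 1  {7,8,9} 3
  4 to go: {1,2,3,7} 1  {2,3,7,9} 4  {3,7,8,9} 6  {5,6,8,9} 1  {6,7,8,9} 4
  5 to go: {1,2,3,7,9} 5  {2,3,7,8,9} 10  {3,6,7,8,9} 10  {4,5,6,8,9} 1  {5,6,7,8,9} 5
  6 to go: {0,4,5,6,8,9} 1  {1,2,3,7,8,9} 15  {2,3,6,7,8,9} 20  {3,5,6,7,8,9} 15  {4,5,6,7,8,9} 6
  7 to go: {0,4,5,6,7,8,9} 7  {1,2,3,6,7,8,9} 35  {2,3,5,6,7,8,9} 35  {3,4,5,6,7,8,9} 21
  8 to go: {0,3,4,5,6,7,8,9} 28  {1,2,3,5,6,7,8,9} 70  {2,3,4,5,6,7,8,9} 56
  if 0:s drops first: 126 orders
  if 1:t drops first: 84 orders
heap linearizations: 210

210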